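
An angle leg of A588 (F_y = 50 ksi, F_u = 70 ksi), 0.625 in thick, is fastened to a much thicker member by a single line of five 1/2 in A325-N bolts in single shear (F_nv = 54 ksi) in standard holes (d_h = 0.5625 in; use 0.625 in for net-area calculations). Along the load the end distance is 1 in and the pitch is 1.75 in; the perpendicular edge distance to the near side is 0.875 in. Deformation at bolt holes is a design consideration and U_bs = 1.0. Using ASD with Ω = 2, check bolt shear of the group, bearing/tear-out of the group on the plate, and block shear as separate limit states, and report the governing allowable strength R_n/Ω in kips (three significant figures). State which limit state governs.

26.5 kips (bolt shear governs)

Bolt shear: A_b = π·0.5²/4 = 0.1963 in²; R_n = 54 × 0.1963 × 5 × 1 = 53.01 kips → 53.01 / 2 = 26.5 kips.
Bearing: edge l_c = 0.7188, r_n = 37.73 kips; interior l_c = 1.188, r_n = 52.5 kips; R_n = 37.73 + 4·52.5 = 247.7 kips → 124 kips.
Block shear: A_gv = 5, A_nv = 3.242, A_nt = 0.3516 in²; R_n = min(0.6F_uA_nv, 0.6F_yA_gv) + U_bs·F_u·A_nt = 160.8 kips → 80.4 kips.
Bolt shear governs: 26.5 kips.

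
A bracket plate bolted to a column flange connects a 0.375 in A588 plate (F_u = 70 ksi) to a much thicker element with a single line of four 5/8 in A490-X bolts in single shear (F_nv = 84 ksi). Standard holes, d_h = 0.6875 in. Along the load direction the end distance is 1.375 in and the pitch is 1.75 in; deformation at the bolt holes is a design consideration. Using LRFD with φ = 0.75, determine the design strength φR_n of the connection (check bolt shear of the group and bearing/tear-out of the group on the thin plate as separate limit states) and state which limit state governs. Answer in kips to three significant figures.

77.3 kips (bolt shear governs)

Bolt shear: A_b = π·0.625²/4 = 0.3068 in²; R_n = 84 × 0.3068 × 4 × 1 = 103.1 kips → 0.75 × 103.1 = 77.3 kips.
Bearing (1.2 l_c t F_u ≤ 2.4 d t F_u): upper limit = 2.4·0.625·0.375·70 = 39.38 kips.
  Edge l_c = 1.375 − 0.6875/2 = 1.031 → r_n = 32.48 kips; interior l_c = 1.75 − 0.6875 = 1.062 → r_n = 33.47 kips.
  R_n,bearing = 1·32.48 + 3·33.47 = 132.9 kips → 0.75 × 132.9 = 99.7 kips.
Bolt shear governs: 77.3 kips.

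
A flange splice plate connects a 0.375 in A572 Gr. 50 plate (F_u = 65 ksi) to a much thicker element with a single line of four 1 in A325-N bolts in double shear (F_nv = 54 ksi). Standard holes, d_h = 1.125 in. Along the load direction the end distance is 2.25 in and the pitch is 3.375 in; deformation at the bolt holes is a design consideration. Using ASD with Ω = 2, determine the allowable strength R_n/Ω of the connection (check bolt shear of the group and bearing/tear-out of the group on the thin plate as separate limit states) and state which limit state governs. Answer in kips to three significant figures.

Bolt shear: A_b = π·1²/4 = 0.7854 in²; R_n = 54 × 0.7854 × 4 × 2 = 339.3 kips → 339.3 / 2 = 170 kips.
Bearing (1.2 l_c t F_u ≤ 2.4 d t F_u): upper limit = 2.4·1·0.375·65 = 58.5 kips.
  Edge l_c = 2.25 − 1.125/2 = 1.688 → r_n = 49.36 kips; interior l_c = 3.375 − 1.125 = 2.25 → r_n = 58.5 kips.
  R_n,bearing = 1·49.36 + 3·58.5 = 224.9 kips → 224.9 / 2 = 112 kips.
Bearing governs: 112 kips.

112 kips (bearing governs)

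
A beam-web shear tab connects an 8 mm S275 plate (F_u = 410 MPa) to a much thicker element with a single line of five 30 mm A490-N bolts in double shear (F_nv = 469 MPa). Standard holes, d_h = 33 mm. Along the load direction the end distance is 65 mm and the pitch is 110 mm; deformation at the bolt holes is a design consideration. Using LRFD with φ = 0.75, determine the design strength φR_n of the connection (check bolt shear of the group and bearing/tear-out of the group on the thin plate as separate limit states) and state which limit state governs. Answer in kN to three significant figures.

Bolt shear: A_b = π·30²/4 = 706.9 mm²; R_n = 469 × 706.9 × 5 × 2 / 1000 = 3315 kN → 0.75 × 3315 = 2490 kN.
Bearing (1.2 l_c t F_u ≤ 2.4 d t F_u): upper limit = 2.4·30·8·410 / 1000 = 236.2 kN.
  Edge l_c = 65 − 33/2 = 48.5 → r_n = 190.9 kN; interior l_c = 110 − 33 = 77 → r_n = 236.2 kN.
  R_n,bearing = 1·190.9 + 4·236.2 = 1136 kN → 0.75 × 1136 = 852 kN.
Bearing governs: 852 kN.

852 kN (bearing governs)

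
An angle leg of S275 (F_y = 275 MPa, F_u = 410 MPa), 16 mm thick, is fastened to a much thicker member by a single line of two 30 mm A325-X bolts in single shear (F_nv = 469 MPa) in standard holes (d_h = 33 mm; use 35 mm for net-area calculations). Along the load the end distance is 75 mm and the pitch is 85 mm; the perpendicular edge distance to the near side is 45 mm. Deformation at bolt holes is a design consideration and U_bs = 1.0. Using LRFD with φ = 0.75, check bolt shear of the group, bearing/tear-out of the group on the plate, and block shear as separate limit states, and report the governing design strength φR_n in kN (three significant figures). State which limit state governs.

452 kN (block shear governs)

Bolt shear: A_b = π·30²/4 = 706.9 mm²; R_n = 469 × 706.9 × 2 × 1 / 1000 = 663 kN → 0.75 × 663 = 497 kN.
Bearing: edge l_c = 58.5, r_n = 460.5 kN; interior l_c = 52, r_n = 409.3 kN; R_n = 460.5 + 1·409.3 = 869.9 kN → 652 kN.
Block shear: A_gv = 2560, A_nv = 1720, A_nt = 440 mm²; R_n = min(0.6F_uA_nv, 0.6F_yA_gv) + U_bs·F_u·A_nt = 602.8 kN → 452 kN.
Block shear governs: 452 kN.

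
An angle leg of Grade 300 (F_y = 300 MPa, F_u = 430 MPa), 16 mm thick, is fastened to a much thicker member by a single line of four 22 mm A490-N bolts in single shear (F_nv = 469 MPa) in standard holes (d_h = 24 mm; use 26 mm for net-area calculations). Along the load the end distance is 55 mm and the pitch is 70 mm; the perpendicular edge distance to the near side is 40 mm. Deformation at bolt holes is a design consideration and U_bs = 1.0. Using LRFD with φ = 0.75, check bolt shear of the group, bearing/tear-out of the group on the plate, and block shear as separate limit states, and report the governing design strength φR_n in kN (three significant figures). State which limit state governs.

Bolt shear: A_b = π·22²/4 = 380.1 mm²; R_n = 469 × 380.1 × 4 × 1 / 1000 = 713.1 kN → 0.75 × 713.1 = 535 kN.
Bearing: edge l_c = 43, r_n = 355 kN; interior l_c = 46, r_n = 363.3 kN; R_n = 355 + 3·363.3 = 1445 kN → 1080 kN.
Block shear: A_gv = 4240, A_nv = 2784, A_nt = 432 mm²; R_n = min(0.6F_uA_nv, 0.6F_yA_gv) + U_bs·F_u·A_nt = 904 kN → 678 kN.
Bolt shear governs: 535 kN.

535 kN (bolt shear governs)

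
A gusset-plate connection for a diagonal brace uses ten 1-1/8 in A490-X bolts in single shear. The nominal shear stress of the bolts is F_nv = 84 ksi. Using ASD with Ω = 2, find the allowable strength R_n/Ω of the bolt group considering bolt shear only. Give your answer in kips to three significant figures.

417 kips

A_b = π × 1.125² / 4 = 0.994 in².
R_n = F_nv · A_b · n · n_s = 84 × 0.994 × 10 × 1 = 835 kips.
Allowable strength R_n/Ω = 835 / 2 = 417 kips.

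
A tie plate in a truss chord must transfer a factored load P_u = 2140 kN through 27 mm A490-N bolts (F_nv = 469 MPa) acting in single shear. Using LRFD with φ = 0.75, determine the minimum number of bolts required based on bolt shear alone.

11 bolts

A_b = π·27²/4 = 572.6 mm².
Per-bolt design strength φR_n = 0.75 × 469 × 572.6 × 1 / 1000 = 201.4 kN.
n ≥ 2140 / 201.4 = 10.63 → use 11 bolts.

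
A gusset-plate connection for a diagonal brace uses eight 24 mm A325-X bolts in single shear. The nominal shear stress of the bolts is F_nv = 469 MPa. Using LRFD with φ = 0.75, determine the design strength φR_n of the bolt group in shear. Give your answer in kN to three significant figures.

1270 kN

A_b = π × 24² / 4 = 452.4 mm².
R_n = F_nv · A_b · n · n_s = 469 × 452.4 × 8 × 1 / 1000 = 1697 kN.
Design strength φR_n = 0.75 × 1697 = 1270 kN.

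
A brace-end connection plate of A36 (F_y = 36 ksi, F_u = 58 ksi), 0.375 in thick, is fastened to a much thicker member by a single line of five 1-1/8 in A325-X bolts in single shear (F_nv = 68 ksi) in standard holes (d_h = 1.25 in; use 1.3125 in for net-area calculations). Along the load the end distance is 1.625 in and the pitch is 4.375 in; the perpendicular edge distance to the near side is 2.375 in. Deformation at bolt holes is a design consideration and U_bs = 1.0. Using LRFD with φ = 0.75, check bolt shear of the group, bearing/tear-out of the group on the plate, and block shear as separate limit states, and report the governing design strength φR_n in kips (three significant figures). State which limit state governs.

Bolt shear: A_b = π·1.125²/4 = 0.994 in²; R_n = 68 × 0.994 × 5 × 1 = 338 kips → 0.75 × 338 = 253 kips.
Bearing: edge l_c = 1, r_n = 26.1 kips; interior l_c = 3.125, r_n = 58.72 kips; R_n = 26.1 + 4·58.72 = 261 kips → 196 kips.
Block shear: A_gv = 7.172, A_nv = 4.957, A_nt = 0.6445 in²; R_n = min(0.6F_uA_nv, 0.6F_yA_gv) + U_bs·F_u·A_nt = 192.3 kips → 144 kips.
Block shear governs: 144 kips.

144 kips (block shear governs)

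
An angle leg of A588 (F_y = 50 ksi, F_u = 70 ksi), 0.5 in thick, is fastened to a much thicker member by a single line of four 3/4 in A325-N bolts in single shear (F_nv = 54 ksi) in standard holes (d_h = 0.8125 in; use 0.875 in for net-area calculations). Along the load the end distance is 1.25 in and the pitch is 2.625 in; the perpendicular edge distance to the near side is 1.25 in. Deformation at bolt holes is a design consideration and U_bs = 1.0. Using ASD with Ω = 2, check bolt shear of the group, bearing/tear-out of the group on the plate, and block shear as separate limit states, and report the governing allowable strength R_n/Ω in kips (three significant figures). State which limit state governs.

47.7 kips (bolt shear governs)

Bolt shear: A_b = π·0.75²/4 = 0.4418 in²; R_n = 54 × 0.4418 × 4 × 1 = 95.43 kips → 95.43 / 2 = 47.7 kips.
Bearing: edge l_c = 0.8438, r_n = 35.44 kips; interior l_c = 1.812, r_n = 63 kips; R_n = 35.44 + 3·63 = 224.4 kips → 112 kips.
Block shear: A_gv = 4.562, A_nv = 3.031, A_nt = 0.4062 in²; R_n = min(0.6F_uA_nv, 0.6F_yA_gv) + U_bs·F_u·A_nt = 155.8 kips → 77.9 kips.
Bolt shear governs: 47.7 kips.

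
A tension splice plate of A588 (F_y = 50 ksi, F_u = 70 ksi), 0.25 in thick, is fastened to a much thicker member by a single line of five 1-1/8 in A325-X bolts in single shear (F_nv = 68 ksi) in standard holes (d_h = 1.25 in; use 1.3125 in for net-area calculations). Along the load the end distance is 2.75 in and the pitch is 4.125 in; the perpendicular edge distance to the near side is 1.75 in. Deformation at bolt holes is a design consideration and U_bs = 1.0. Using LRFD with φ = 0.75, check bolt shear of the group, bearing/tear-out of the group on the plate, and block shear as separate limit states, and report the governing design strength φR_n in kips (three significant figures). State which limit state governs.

119 kips (block shear governs)

Bolt shear: A_b = π·1.125²/4 = 0.994 in²; R_n = 68 × 0.994 × 5 × 1 = 338 kips → 0.75 × 338 = 253 kips.
Bearing: edge l_c = 2.125, r_n = 44.62 kips; interior l_c = 2.875, r_n = 47.25 kips; R_n = 44.62 + 4·47.25 = 233.6 kips → 175 kips.
Block shear: A_gv = 4.812, A_nv = 3.336, A_nt = 0.2734 in²; R_n = min(0.6F_uA_nv, 0.6F_yA_gv) + U_bs·F_u·A_nt = 159.2 kips → 119 kips.
Block shear governs: 119 kips.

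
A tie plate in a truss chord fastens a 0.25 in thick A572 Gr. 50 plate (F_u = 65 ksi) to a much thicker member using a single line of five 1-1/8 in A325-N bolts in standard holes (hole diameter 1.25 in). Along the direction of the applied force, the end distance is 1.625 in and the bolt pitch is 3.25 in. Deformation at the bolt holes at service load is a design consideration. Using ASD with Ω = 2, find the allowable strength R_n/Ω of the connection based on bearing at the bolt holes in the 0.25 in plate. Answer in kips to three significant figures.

Per bolt r_n = 1.2 l_c t F_u ≤ 2.4 d t F_u; upper limit = 2.4 × 1.125 × 0.25 × 65 = 43.87 kips.
Edge bolt: l_c = 1.625 − 1.25/2 = 1 in → 1.2 × 1 × 0.25 × 65 = 19.5 → r_n = 19.5 kips.
Interior bolts: l_c = 3.25 − 1.25 = 2 in → 1.2 × 2 × 0.25 × 65 = 39 → r_n = 39 kips.
R_n = 1 × 19.5 + 4 × 39 = 175.5 kips.
Allowable strength R_n/Ω = 175.5 / 2 = 87.8 kips.

87.8 kips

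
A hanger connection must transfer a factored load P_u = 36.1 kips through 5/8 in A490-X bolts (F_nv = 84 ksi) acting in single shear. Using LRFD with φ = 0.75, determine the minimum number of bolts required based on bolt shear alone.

A_b = π·0.625²/4 = 0.3068 in².
Per-bolt design strength φR_n = 0.75 × 84 × 0.3068 × 1 = 19.33 kips.
n ≥ 36.1 / 19.33 = 1.868 → use 2 bolts.

2 bolts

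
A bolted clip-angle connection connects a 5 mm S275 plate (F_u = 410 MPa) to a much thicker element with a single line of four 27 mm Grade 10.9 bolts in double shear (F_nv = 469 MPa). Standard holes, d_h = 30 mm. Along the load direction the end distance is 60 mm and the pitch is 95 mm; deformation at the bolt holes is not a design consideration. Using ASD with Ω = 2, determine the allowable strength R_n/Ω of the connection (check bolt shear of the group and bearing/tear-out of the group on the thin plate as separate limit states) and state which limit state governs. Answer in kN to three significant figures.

Bolt shear: A_b = π·27²/4 = 572.6 mm²; R_n = 469 × 572.6 × 4 × 2 / 1000 = 2148 kN → 2148 / 2 = 1070 kN.
Bearing (1.5 l_c t F_u ≤ 3.0 d t F_u): upper limit = 3.0·27·5·410 / 1000 = 166.1 kN.
  Edge l_c = 60 − 30/2 = 45 → r_n = 138.4 kN; interior l_c = 95 − 30 = 65 → r_n = 166.1 kN.
  R_n,bearing = 1·138.4 + 3·166.1 = 636.5 kN → 636.5 / 2 = 318 kN.
Bearing governs: 318 kN.

318 kN (bearing governs)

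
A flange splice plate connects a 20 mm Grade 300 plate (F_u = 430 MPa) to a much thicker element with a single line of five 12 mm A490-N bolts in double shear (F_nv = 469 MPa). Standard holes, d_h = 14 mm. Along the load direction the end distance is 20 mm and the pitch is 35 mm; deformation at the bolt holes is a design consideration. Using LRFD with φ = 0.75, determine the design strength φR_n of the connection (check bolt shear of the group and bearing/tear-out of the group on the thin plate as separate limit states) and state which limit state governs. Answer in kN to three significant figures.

398 kN (bolt shear governs)

Bolt shear: A_b = π·12²/4 = 113.1 mm²; R_n = 469 × 113.1 × 5 × 2 / 1000 = 530.4 kN → 0.75 × 530.4 = 398 kN.
Bearing (1.2 l_c t F_u ≤ 2.4 d t F_u): upper limit = 2.4·12·20·430 / 1000 = 247.7 kN.
  Edge l_c = 20 − 14/2 = 13 → r_n = 134.2 kN; interior l_c = 35 − 14 = 21 → r_n = 216.7 kN.
  R_n,bearing = 1·134.2 + 4·216.7 = 1001 kN → 0.75 × 1001 = 751 kN.
Bolt shear governs: 398 kN.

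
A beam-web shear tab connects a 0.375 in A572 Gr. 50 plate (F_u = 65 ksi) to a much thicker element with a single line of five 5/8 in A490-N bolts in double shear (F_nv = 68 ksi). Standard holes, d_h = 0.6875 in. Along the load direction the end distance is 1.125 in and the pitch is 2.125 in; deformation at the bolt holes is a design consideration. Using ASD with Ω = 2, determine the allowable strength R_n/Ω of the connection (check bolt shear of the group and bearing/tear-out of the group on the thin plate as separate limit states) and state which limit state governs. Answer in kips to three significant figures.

84.6 kips (bearing governs)

Bolt shear: A_b = π·0.625²/4 = 0.3068 in²; R_n = 68 × 0.3068 × 5 × 2 = 208.6 kips → 208.6 / 2 = 104 kips.
Bearing (1.2 l_c t F_u ≤ 2.4 d t F_u): upper limit = 2.4·0.625·0.375·65 = 36.56 kips.
  Edge l_c = 1.125 − 0.6875/2 = 0.7812 → r_n = 22.85 kips; interior l_c = 2.125 − 0.6875 = 1.438 → r_n = 36.56 kips.
  R_n,bearing = 1·22.85 + 4·36.56 = 169.1 kips → 169.1 / 2 = 84.6 kips.
Bearing governs: 84.6 kips.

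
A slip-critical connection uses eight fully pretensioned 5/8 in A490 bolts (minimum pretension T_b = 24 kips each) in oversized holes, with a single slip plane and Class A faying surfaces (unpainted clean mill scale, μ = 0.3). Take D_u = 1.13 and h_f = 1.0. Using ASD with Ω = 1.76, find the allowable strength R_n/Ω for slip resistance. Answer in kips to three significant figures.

37 kips

R_n = μ · D_u · h_f · T_b · n_s · n_b = 0.3 × 1.13 × 1.0 × 24 × 1 × 8 = 65.09 kips.
Allowable strength R_n/Ω = 65.09 / 1.76 = 37 kips.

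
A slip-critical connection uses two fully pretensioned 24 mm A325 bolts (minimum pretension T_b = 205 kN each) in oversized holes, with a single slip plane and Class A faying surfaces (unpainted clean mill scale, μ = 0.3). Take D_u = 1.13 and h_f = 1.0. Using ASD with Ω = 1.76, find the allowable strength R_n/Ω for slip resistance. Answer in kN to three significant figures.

79 kN

R_n = μ · D_u · h_f · T_b · n_s · n_b = 0.3 × 1.13 × 1.0 × 205 × 1 × 2 = 139 kN.
Allowable strength R_n/Ω = 139 / 1.76 = 79 kN.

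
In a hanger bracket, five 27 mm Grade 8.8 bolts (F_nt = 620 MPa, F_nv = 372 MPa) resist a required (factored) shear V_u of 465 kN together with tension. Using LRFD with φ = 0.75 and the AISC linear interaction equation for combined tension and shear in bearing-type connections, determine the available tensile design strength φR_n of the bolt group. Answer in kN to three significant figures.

A_b = π·27²/4 = 572.6 mm²; f_rv = 465 × 1000 / (5 × 572.6) = 162.4 MPa.
F'_nt = 1.3 F_nt − (F_nt / φF_nv) f_rv = 1.3·620 − (620/(0.75·372))·162.4 = 445 MPa, capped at F_nt → F'_nt = 445 MPa.
R_n = F'_nt · A_b · n = 445 × 572.6 × 5 / 1000 = 1274 kN.
Design strength φR_n = 0.75 × 1274 = 956 kN.

956 kN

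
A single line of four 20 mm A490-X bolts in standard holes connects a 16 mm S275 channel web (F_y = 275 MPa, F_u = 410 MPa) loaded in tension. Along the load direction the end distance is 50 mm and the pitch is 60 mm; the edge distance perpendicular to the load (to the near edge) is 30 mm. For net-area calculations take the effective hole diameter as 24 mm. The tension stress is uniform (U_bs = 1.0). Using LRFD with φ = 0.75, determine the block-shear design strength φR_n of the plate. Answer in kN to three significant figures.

520 kN

Shear plane L_v = 50 + 3·60 = 230 mm; A_gv = 230 × 16 = 3680 mm².
A_nv = (230 − 3.5·24) × 16 = 2336 mm².
A_nt = (30 − 0.5·24) × 16 = 288 mm².
0.6 F_u A_nv = 574.7 kN; 0.6 F_y A_gv = 607.2 kN → shear rupture governs the shear term.
R_n = 574.7 + 1.0 × 410 × 288 / 1000 = 692.7 kN.
Design strength φR_n = 0.75 × 692.7 = 520 kN.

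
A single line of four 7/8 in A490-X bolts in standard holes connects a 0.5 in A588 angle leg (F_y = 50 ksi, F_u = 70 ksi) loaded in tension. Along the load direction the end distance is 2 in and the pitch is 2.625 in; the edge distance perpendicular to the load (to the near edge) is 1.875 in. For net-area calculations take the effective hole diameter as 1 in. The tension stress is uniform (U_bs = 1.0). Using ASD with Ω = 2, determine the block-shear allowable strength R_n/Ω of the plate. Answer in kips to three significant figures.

91 kips

Shear plane L_v = 2 + 3·2.625 = 9.875 in; A_gv = 9.875 × 0.5 = 4.938 in².
A_nv = (9.875 − 3.5·1) × 0.5 = 3.188 in².
A_nt = (1.875 − 0.5·1) × 0.5 = 0.6875 in².
0.6 F_u A_nv = 133.9 kips; 0.6 F_y A_gv = 148.1 kips → shear rupture governs the shear term.
R_n = 133.9 + 1.0 × 70 × 0.6875 = 182 kips.
Allowable strength R_n/Ω = 182 / 2 = 91 kips.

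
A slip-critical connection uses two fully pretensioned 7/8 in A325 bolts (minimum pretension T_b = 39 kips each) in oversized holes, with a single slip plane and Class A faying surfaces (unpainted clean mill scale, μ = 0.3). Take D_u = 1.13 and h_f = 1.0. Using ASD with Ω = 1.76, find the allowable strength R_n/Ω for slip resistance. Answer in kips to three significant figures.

R_n = μ · D_u · h_f · T_b · n_s · n_b = 0.3 × 1.13 × 1.0 × 39 × 1 × 2 = 26.44 kips.
Allowable strength R_n/Ω = 26.44 / 1.76 = 15 kips.

15 kips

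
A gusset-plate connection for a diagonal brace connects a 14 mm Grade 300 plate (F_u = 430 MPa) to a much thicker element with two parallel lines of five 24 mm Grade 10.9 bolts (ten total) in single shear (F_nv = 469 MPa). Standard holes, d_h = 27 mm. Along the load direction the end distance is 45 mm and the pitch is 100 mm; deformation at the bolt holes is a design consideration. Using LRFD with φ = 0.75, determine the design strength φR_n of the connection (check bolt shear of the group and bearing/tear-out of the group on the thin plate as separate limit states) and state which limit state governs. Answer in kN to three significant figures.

Bolt shear: A_b = π·24²/4 = 452.4 mm²; R_n = 469 × 452.4 × 10 × 1 / 1000 = 2122 kN → 0.75 × 2122 = 1590 kN.
Bearing (1.2 l_c t F_u ≤ 2.4 d t F_u): upper limit = 2.4·24·14·430 / 1000 = 346.8 kN.
  Edge l_c = 45 − 27/2 = 31.5 → r_n = 227.6 kN; interior l_c = 100 − 27 = 73 → r_n = 346.8 kN.
  R_n,bearing = 2·227.6 + 8·346.8 = 3229 kN → 0.75 × 3229 = 2420 kN.
Bolt shear governs: 1590 kN.

1590 kN (bolt shear governs)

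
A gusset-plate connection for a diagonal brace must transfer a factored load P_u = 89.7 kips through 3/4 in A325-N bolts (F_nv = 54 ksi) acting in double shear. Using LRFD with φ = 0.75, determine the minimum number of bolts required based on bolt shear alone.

A_b = π·0.75²/4 = 0.4418 in².
Per-bolt design strength φR_n = 0.75 × 54 × 0.4418 × 2 = 35.78 kips.
n ≥ 89.7 / 35.78 = 2.507 → use 3 bolts.

3 bolts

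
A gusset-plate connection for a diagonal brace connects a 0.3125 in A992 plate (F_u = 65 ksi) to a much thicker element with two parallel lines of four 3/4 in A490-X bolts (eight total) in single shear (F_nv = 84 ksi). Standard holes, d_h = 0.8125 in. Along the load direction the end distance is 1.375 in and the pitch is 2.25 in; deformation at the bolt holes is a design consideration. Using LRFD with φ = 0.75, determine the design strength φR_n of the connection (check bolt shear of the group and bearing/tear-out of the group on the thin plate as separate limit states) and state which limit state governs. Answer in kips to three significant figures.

193 kips (bearing governs)

Bolt shear: A_b = π·0.75²/4 = 0.4418 in²; R_n = 84 × 0.4418 × 8 × 1 = 296.9 kips → 0.75 × 296.9 = 223 kips.
Bearing (1.2 l_c t F_u ≤ 2.4 d t F_u): upper limit = 2.4·0.75·0.3125·65 = 36.56 kips.
  Edge l_c = 1.375 − 0.8125/2 = 0.9688 → r_n = 23.61 kips; interior l_c = 2.25 − 0.8125 = 1.438 → r_n = 35.04 kips.
  R_n,bearing = 2·23.61 + 6·35.04 = 257.5 kips → 0.75 × 257.5 = 193 kips.
Bearing governs: 193 kips.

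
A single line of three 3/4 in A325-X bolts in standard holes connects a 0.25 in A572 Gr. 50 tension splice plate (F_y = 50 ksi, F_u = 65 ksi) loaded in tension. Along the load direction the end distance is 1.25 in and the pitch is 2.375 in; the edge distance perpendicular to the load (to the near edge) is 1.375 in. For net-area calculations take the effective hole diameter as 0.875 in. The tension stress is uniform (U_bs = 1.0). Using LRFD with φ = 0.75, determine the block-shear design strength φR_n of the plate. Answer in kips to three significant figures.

39.3 kips

Shear plane L_v = 1.25 + 2·2.375 = 6 in; A_gv = 6 × 0.25 = 1.5 in².
A_nv = (6 − 2.5·0.875) × 0.25 = 0.9531 in².
A_nt = (1.375 − 0.5·0.875) × 0.25 = 0.2344 in².
0.6 F_u A_nv = 37.17 kips; 0.6 F_y A_gv = 45 kips → shear rupture governs the shear term.
R_n = 37.17 + 1.0 × 65 × 0.2344 = 52.41 kips.
Design strength φR_n = 0.75 × 52.41 = 39.3 kips.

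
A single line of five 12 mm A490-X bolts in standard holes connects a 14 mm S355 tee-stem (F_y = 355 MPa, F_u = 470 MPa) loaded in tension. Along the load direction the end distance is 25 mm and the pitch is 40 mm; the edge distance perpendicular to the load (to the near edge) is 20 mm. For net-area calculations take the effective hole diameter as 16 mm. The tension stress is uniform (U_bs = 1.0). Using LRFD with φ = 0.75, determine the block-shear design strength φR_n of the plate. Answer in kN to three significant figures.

Shear plane L_v = 25 + 4·40 = 185 mm; A_gv = 185 × 14 = 2590 mm².
A_nv = (185 − 4.5·16) × 14 = 1582 mm².
A_nt = (20 − 0.5·16) × 14 = 168 mm².
0.6 F_u A_nv = 446.1 kN; 0.6 F_y A_gv = 551.7 kN → shear rupture governs the shear term.
R_n = 446.1 + 1.0 × 470 × 168 / 1000 = 525.1 kN.
Design strength φR_n = 0.75 × 525.1 = 394 kN.

394 kN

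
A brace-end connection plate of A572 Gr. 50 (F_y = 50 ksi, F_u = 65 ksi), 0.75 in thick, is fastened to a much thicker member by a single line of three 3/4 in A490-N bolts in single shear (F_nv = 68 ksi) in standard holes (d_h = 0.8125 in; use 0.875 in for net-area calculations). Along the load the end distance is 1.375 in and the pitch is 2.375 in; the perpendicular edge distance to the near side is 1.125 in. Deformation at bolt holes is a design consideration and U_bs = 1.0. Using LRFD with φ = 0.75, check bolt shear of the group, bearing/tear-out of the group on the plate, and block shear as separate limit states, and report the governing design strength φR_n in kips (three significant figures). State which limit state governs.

Bolt shear: A_b = π·0.75²/4 = 0.4418 in²; R_n = 68 × 0.4418 × 3 × 1 = 90.12 kips → 0.75 × 90.12 = 67.6 kips.
Bearing: edge l_c = 0.9688, r_n = 56.67 kips; interior l_c = 1.562, r_n = 87.75 kips; R_n = 56.67 + 2·87.75 = 232.2 kips → 174 kips.
Block shear: A_gv = 4.594, A_nv = 2.953, A_nt = 0.5156 in²; R_n = min(0.6F_uA_nv, 0.6F_yA_gv) + U_bs·F_u·A_nt = 148.7 kips → 112 kips.
Bolt shear governs: 67.6 kips.

67.6 kips (bolt shear governs)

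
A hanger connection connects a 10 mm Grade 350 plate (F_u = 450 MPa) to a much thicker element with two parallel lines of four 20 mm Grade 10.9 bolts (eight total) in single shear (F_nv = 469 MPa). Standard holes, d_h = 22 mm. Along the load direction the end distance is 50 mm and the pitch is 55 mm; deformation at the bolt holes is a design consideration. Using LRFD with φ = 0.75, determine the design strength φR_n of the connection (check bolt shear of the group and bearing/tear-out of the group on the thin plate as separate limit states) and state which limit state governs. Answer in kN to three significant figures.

884 kN (bolt shear governs)

Bolt shear: A_b = π·20²/4 = 314.2 mm²; R_n = 469 × 314.2 × 8 × 1 / 1000 = 1179 kN → 0.75 × 1179 = 884 kN.
Bearing (1.2 l_c t F_u ≤ 2.4 d t F_u): upper limit = 2.4·20·10·450 / 1000 = 216 kN.
  Edge l_c = 50 − 22/2 = 39 → r_n = 210.6 kN; interior l_c = 55 − 22 = 33 → r_n = 178.2 kN.
  R_n,bearing = 2·210.6 + 6·178.2 = 1490 kN → 0.75 × 1490 = 1120 kN.
Bolt shear governs: 884 kN.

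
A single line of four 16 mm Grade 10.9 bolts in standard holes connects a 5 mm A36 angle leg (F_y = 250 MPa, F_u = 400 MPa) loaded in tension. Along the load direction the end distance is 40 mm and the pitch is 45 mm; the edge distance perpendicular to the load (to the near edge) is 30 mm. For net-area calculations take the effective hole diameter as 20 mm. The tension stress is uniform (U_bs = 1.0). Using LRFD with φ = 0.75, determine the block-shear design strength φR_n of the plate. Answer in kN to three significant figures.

Shear plane L_v = 40 + 3·45 = 175 mm; A_gv = 175 × 5 = 875 mm².
A_nv = (175 − 3.5·20) × 5 = 525 mm².
A_nt = (30 − 0.5·20) × 5 = 100 mm².
0.6 F_u A_nv = 126 kN; 0.6 F_y A_gv = 131.2 kN → shear rupture governs the shear term.
R_n = 126 + 1.0 × 400 × 100 / 1000 = 166 kN.
Design strength φR_n = 0.75 × 166 = 124 kN.

124 kN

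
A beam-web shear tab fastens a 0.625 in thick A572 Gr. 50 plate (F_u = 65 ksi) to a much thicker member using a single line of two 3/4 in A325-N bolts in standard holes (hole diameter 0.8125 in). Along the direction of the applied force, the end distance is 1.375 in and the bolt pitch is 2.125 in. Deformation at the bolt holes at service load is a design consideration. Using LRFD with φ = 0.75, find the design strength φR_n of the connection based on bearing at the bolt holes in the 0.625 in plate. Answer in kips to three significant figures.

Per bolt r_n = 1.2 l_c t F_u ≤ 2.4 d t F_u; upper limit = 2.4 × 0.75 × 0.625 × 65 = 73.12 kips.
Edge bolt: l_c = 1.375 − 0.8125/2 = 0.9688 in → 1.2 × 0.9688 × 0.625 × 65 = 47.23 → r_n = 47.23 kips.
Interior bolts: l_c = 2.125 − 0.8125 = 1.312 in → 1.2 × 1.312 × 0.625 × 65 = 63.98 → r_n = 63.98 kips.
R_n = 1 × 47.23 + 1 × 63.98 = 111.2 kips.
Design strength φR_n = 0.75 × 111.2 = 83.4 kips.

83.4 kips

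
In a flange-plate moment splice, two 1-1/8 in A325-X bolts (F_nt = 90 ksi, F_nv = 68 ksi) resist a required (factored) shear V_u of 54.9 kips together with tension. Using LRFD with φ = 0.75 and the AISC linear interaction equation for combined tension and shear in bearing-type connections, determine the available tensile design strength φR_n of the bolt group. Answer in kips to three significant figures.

A_b = π·1.125²/4 = 0.994 in²; f_rv = 54.9 / (2 × 0.994) = 27.62 ksi.
F'_nt = 1.3 F_nt − (F_nt / φF_nv) f_rv = 1.3·90 − (90/(0.75·68))·27.62 = 68.27 ksi, capped at F_nt → F'_nt = 68.27 ksi.
R_n = F'_nt · A_b · n = 68.27 × 0.994 × 2 = 135.7 kips.
Design strength φR_n = 0.75 × 135.7 = 102 kips.

102 kips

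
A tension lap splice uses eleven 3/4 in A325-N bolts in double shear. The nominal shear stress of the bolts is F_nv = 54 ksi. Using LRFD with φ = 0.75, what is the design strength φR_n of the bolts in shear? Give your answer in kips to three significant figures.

394 kips

A_b = π × 0.75² / 4 = 0.4418 in².
R_n = F_nv · A_b · n · n_s = 54 × 0.4418 × 11 × 2 = 524.8 kips.
Design strength φR_n = 0.75 × 524.8 = 394 kips.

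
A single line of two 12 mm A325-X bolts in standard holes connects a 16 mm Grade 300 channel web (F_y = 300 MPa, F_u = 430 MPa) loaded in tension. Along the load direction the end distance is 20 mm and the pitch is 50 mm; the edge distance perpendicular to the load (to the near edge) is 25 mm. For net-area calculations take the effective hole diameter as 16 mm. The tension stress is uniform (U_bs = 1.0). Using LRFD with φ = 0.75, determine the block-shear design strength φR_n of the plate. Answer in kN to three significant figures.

Shear plane L_v = 20 + 1·50 = 70 mm; A_gv = 70 × 16 = 1120 mm².
A_nv = (70 − 1.5·16) × 16 = 736 mm².
A_nt = (25 − 0.5·16) × 16 = 272 mm².
0.6 F_u A_nv = 189.9 kN; 0.6 F_y A_gv = 201.6 kN → shear rupture governs the shear term.
R_n = 189.9 + 1.0 × 430 × 272 / 1000 = 306.8 kN.
Design strength φR_n = 0.75 × 306.8 = 230 kN.

230 kN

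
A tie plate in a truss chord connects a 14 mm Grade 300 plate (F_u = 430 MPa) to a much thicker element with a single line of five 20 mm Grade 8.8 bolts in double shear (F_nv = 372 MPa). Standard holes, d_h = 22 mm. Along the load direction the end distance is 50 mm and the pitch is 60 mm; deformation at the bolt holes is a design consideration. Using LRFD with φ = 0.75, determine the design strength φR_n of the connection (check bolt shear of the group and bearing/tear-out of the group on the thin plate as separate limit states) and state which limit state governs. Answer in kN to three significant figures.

877 kN (bolt shear governs)

Bolt shear: A_b = π·20²/4 = 314.2 mm²; R_n = 372 × 314.2 × 5 × 2 / 1000 = 1169 kN → 0.75 × 1169 = 877 kN.
Bearing (1.2 l_c t F_u ≤ 2.4 d t F_u): upper limit = 2.4·20·14·430 / 1000 = 289 kN.
  Edge l_c = 50 − 22/2 = 39 → r_n = 281.7 kN; interior l_c = 60 − 22 = 38 → r_n = 274.5 kN.
  R_n,bearing = 1·281.7 + 4·274.5 = 1380 kN → 0.75 × 1380 = 1030 kN.
Bolt shear governs: 877 kN.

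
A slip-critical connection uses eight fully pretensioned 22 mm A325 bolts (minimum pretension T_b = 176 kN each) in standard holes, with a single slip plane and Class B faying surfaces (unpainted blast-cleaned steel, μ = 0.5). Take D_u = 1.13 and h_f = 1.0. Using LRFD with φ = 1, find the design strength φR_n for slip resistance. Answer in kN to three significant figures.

796 kN

R_n = μ · D_u · h_f · T_b · n_s · n_b = 0.5 × 1.13 × 1.0 × 176 × 1 × 8 = 795.5 kN.
Design strength φR_n = 1 × 795.5 = 796 kN.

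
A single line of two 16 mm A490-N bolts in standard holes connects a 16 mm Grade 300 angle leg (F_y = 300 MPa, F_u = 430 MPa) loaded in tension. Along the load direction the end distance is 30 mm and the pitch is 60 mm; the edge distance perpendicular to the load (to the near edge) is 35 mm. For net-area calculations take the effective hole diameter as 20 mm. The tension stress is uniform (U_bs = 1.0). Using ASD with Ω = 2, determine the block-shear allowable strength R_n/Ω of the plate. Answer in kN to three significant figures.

210 kN

Shear plane L_v = 30 + 1·60 = 90 mm; A_gv = 90 × 16 = 1440 mm².
A_nv = (90 − 1.5·20) × 16 = 960 mm².
A_nt = (35 − 0.5·20) × 16 = 400 mm².
0.6 F_u A_nv = 247.7 kN; 0.6 F_y A_gv = 259.2 kN → shear rupture governs the shear term.
R_n = 247.7 + 1.0 × 430 × 400 / 1000 = 419.7 kN.
Allowable strength R_n/Ω = 419.7 / 2 = 210 kN.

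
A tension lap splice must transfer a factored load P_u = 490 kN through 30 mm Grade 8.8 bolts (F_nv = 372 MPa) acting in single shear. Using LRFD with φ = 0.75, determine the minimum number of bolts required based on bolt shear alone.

A_b = π·30²/4 = 706.9 mm².
Per-bolt design strength φR_n = 0.75 × 372 × 706.9 × 1 / 1000 = 197.2 kN.
n ≥ 490 / 197.2 = 2.485 → use 3 bolts.

3 bolts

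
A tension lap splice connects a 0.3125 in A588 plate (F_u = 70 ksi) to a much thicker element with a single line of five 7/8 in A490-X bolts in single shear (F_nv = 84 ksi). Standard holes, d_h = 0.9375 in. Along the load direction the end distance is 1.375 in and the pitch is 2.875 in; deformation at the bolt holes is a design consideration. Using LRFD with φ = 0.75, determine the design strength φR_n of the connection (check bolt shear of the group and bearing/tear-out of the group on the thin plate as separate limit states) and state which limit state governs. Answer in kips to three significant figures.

Bolt shear: A_b = π·0.875²/4 = 0.6013 in²; R_n = 84 × 0.6013 × 5 × 1 = 252.6 kips → 0.75 × 252.6 = 189 kips.
Bearing (1.2 l_c t F_u ≤ 2.4 d t F_u): upper limit = 2.4·0.875·0.3125·70 = 45.94 kips.
  Edge l_c = 1.375 − 0.9375/2 = 0.9062 → r_n = 23.79 kips; interior l_c = 2.875 − 0.9375 = 1.938 → r_n = 45.94 kips.
  R_n,bearing = 1·23.79 + 4·45.94 = 207.5 kips → 0.75 × 207.5 = 156 kips.
Bearing governs: 156 kips.

156 kips (bearing governs)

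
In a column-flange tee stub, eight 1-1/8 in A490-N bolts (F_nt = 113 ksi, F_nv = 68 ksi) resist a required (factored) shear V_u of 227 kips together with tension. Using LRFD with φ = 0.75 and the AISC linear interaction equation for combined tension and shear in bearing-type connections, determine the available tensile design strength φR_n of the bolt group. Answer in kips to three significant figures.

499 kips

A_b = π·1.125²/4 = 0.994 in²; f_rv = 227 / (8 × 0.994) = 28.55 ksi.
F'_nt = 1.3 F_nt − (F_nt / φF_nv) f_rv = 1.3·113 − (113/(0.75·68))·28.55 = 83.65 ksi, capped at F_nt → F'_nt = 83.65 ksi.
R_n = F'_nt · A_b · n = 83.65 × 0.994 × 8 = 665.2 kips.
Design strength φR_n = 0.75 × 665.2 = 499 kips.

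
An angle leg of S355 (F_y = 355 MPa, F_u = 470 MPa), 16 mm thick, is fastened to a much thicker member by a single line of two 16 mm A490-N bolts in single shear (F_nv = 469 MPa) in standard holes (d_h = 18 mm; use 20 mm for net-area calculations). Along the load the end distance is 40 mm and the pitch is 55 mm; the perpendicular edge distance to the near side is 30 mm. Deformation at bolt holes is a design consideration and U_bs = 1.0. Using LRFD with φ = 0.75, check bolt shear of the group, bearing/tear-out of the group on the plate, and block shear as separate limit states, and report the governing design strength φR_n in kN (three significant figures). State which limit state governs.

141 kN (bolt shear governs)

Bolt shear: A_b = π·16²/4 = 201.1 mm²; R_n = 469 × 201.1 × 2 × 1 / 1000 = 188.6 kN → 0.75 × 188.6 = 141 kN.
Bearing: edge l_c = 31, r_n = 279.7 kN; interior l_c = 37, r_n = 288.8 kN; R_n = 279.7 + 1·288.8 = 568.5 kN → 426 kN.
Block shear: A_gv = 1520, A_nv = 1040, A_nt = 320 mm²; R_n = min(0.6F_uA_nv, 0.6F_yA_gv) + U_bs·F_u·A_nt = 443.7 kN → 333 kN.
Bolt shear governs: 141 kN.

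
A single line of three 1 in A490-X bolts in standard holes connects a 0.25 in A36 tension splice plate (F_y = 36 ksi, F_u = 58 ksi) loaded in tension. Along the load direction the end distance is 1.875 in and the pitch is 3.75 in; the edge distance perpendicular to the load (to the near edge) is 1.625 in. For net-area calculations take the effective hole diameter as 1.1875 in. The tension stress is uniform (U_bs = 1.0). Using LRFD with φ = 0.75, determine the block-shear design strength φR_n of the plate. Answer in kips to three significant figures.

Shear plane L_v = 1.875 + 2·3.75 = 9.375 in; A_gv = 9.375 × 0.25 = 2.344 in².
A_nv = (9.375 − 2.5·1.1875) × 0.25 = 1.602 in².
A_nt = (1.625 − 0.5·1.1875) × 0.25 = 0.2578 in².
0.6 F_u A_nv = 55.73 kips; 0.6 F_y A_gv = 50.62 kips → shear yielding governs the shear term.
R_n = 50.62 + 1.0 × 58 × 0.2578 = 65.58 kips.
Design strength φR_n = 0.75 × 65.58 = 49.2 kips.

49.2 kips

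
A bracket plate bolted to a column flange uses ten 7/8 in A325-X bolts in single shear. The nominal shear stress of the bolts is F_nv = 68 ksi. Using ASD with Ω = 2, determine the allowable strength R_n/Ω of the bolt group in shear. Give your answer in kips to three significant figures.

A_b = π × 0.875² / 4 = 0.6013 in².
R_n = F_nv · A_b · n · n_s = 68 × 0.6013 × 10 × 1 = 408.9 kips.
Allowable strength R_n/Ω = 408.9 / 2 = 204 kips.

204 kips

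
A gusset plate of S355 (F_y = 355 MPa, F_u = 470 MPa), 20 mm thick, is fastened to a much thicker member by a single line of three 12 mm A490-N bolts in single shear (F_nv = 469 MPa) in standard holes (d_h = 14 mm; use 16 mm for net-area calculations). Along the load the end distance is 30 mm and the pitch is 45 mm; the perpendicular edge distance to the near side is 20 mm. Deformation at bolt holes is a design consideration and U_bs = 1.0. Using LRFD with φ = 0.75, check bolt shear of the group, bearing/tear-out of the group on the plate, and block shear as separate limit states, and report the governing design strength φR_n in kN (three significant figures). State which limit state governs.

119 kN (bolt shear governs)

Bolt shear: A_b = π·12²/4 = 113.1 mm²; R_n = 469 × 113.1 × 3 × 1 / 1000 = 159.1 kN → 0.75 × 159.1 = 119 kN.
Bearing: edge l_c = 23, r_n = 259.4 kN; interior l_c = 31, r_n = 270.7 kN; R_n = 259.4 + 2·270.7 = 800.9 kN → 601 kN.
Block shear: A_gv = 2400, A_nv = 1600, A_nt = 240 mm²; R_n = min(0.6F_uA_nv, 0.6F_yA_gv) + U_bs·F_u·A_nt = 564 kN → 423 kN.
Bolt shear governs: 119 kN.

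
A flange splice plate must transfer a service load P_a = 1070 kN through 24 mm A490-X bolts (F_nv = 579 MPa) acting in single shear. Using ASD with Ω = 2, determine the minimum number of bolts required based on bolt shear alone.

A_b = π·24²/4 = 452.4 mm².
Per-bolt allowable strength R_n/Ω = 579 × 452.4 × 1 / 1000 / 2 = 131 kN.
n ≥ 1070 / 131 = 8.17 → use 9 bolts.

9 bolts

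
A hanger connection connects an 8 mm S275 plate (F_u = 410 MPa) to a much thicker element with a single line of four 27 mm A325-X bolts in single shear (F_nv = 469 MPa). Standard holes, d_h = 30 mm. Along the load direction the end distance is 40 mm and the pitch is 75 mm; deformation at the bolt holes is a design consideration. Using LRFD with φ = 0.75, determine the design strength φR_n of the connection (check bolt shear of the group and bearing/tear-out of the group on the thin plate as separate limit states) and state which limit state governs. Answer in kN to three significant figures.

Bolt shear: A_b = π·27²/4 = 572.6 mm²; R_n = 469 × 572.6 × 4 × 1 / 1000 = 1074 kN → 0.75 × 1074 = 806 kN.
Bearing (1.2 l_c t F_u ≤ 2.4 d t F_u): upper limit = 2.4·27·8·410 / 1000 = 212.5 kN.
  Edge l_c = 40 − 30/2 = 25 → r_n = 98.4 kN; interior l_c = 75 − 30 = 45 → r_n = 177.1 kN.
  R_n,bearing = 1·98.4 + 3·177.1 = 629.8 kN → 0.75 × 629.8 = 472 kN.
Bearing governs: 472 kN.

472 kN (bearing governs)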